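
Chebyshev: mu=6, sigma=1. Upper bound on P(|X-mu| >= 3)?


k = 3/1 = 3
Chebyshev: P(|X-mu| >= k*sigma) <= 1/k^2 = 1/3^2 = 1/9

1/9


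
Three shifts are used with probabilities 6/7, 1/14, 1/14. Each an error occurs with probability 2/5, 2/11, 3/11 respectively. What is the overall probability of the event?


P(A) = P(A|B1)P(B1) + P(A|B2)P(B2) + P(A|B3)P(B3)
= 2/5*6/7 + 2/11*1/14 + 3/11*1/14
= 12/35 + 1/77 + 3/154 = 289/770

289/770


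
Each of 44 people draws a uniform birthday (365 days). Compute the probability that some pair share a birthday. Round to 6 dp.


P(all different) = prod((365-i)/365 for i=0..43) = 0.067115
P(at least one match) = 1 - 0.067115 = 0.932885

0.932885


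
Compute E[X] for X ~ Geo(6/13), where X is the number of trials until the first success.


For geometric (trials until first success), E[X] = 1/p = 1/(6/13) = 13/6

13/6


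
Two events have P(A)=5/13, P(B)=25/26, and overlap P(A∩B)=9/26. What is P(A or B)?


P(A∪B) = P(A) + P(B) - P(A∩B)
= 5/13 + 25/26 - 9/26 = 1

1


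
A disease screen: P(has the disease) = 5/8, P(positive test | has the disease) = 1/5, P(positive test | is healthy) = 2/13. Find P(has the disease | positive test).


P(A) = P(A|B)P(B) + P(A|B')P(B') = 1/5*5/8 + 2/13*3/8 = 19/104
P(B|A) = P(A|B)P(B)/P(A) = (1/8)/(19/104) = 13/19

13/19


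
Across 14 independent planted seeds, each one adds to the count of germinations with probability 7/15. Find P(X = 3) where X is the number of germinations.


P(X=3) = C(14,3) * p^3 * (1-p)^11
= 364 * 343/3375 * 8589934592/8649755859375
= 1072470513680384/29192926025390625

1072470513680384/29192926025390625


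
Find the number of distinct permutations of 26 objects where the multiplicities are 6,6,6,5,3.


26! = 403291461126605635584000000
Denominator: 6!=720 * 6!=720 * 6!=720 * 5!=120 * 3!=6
Coefficient = 403291461126605635584000000 / 268738560000 = 1500683270486400

1500683270486400


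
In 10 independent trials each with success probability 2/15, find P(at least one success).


P(at least one) = 1 - P(none)
P(none) = (1 - 2/15)^10 = (13/15)^10 = 137858491849/576650390625
P(at least one) = 1 - 137858491849/576650390625 = 438791898776/576650390625

438791898776/576650390625


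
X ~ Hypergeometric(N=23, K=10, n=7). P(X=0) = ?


P(X=0) = C(10,0)*C(13,7) / C(23,7)
= 1*1716 / 245157
= 1716/245157 = 52/7429

52/7429


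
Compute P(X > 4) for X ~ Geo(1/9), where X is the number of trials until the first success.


P(X > 4) = P(first 4 trials all fail) = (1-p)^4 = (8/9)^4 = 4096/6561

4096/6561


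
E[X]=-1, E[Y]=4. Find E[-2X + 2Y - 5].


E[-2X + 2Y - 5] = -2*E[X] + 2*E[Y] - 5
= (-2)*(-1) + (2)*(4) + (-5)
= 2 + 8 - 5 = 5

5


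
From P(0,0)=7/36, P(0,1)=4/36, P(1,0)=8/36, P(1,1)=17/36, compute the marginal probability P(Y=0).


P(Y=0) = P(0,0)+P(1,0) = 7/36 + 8/36 = 15/36 = 5/12

5/12


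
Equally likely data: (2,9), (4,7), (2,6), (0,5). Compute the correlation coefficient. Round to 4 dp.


Cov(X,Y) = 1.0000, Var(X) = 2.0000, Var(Y) = 2.1875
rho = Cov/(sqrt(VarX)*sqrt(VarY)) = 0.4781

0.4781


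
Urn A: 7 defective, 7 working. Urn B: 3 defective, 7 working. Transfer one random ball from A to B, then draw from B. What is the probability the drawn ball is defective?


P(transfer defective) = 7/14 = 1/2; P(transfer working) = 1/2
If defective transferred: Urn II has 4 defective of 11, so P(defective|defective moved) = 4/11
If working transferred: Urn II has 3 defective of 11, so P(defective|working moved) = 3/11
By total probability: P(defective) = 1/2*4/11 + 1/2*3/11 = 7/22

7/22


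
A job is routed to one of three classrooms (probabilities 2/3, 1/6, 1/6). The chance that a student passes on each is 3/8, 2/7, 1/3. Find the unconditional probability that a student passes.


P(A) = P(A|B1)P(B1) + P(A|B2)P(B2) + P(A|B3)P(B3)
= 3/8*2/3 + 2/7*1/6 + 1/3*1/6
= 1/4 + 1/21 + 1/18 = 89/252

89/252


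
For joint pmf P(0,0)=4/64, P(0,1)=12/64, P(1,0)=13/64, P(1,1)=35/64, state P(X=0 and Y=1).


Read from table: P(X=0, Y=1) = 12/64 = 3/16

3/16


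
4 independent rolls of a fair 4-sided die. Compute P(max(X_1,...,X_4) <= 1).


P(max <= 1) = P(all X_i <= 1) = (P(X_1 <= 1))^4
= (1/4)^4 = 1/256

1/256


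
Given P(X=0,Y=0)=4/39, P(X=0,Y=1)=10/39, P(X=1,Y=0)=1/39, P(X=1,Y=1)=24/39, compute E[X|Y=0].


P(Y=0) = 5/39
E[X|Y=0] = (0*4 + 1*1)/5 = 1/5

1/5


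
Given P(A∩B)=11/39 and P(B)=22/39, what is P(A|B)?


P(A|B) = P(A∩B)/P(B) = (11/39)/(22/39) = 11/22 = 1/2

1/2


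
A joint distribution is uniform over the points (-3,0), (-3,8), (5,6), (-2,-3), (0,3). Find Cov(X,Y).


E[X]=-3/5, E[Y]=14/5, E[XY]=12/5
Cov(X,Y) = E[XY] - E[X]E[Y] = 12/5 + 3/5*14/5 = 102/25

102/25


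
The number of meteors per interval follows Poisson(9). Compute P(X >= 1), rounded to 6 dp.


P(X>=1) = 1 - P(X<=0) = 1 - (e^(-9)*9^0/0!)
≈ 1 - 0.0001234098 = 0.9998765902
≈ 0.999877

0.999877


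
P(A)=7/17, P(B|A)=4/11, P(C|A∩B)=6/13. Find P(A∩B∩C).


P(A∩B∩C) = P(A) * P(B|A) * P(C|A∩B)
= 7/17 * 4/11 * 6/13
= 28/187 * 6/13 = 168/2431

168/2431


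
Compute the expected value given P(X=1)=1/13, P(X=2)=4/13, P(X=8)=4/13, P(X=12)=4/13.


E[X] = sum(x * P(x))
= 1*1/13 + 2*4/13 + 8*4/13 + 12*4/13
= 89/13

89/13


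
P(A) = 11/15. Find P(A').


P(A') = 1 - P(A) = 1 - 11/15 = 4/15

4/15


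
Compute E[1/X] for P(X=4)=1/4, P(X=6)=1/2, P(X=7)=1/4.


E[1/X] = sum(g(x)*P(x))
= 1/4*1/4 + 1/6*1/2 + 1/7*1/4
= 61/336

61/336


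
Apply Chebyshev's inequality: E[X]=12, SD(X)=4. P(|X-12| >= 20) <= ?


k = 20/4 = 5
Chebyshev: P(|X-mu| >= k*sigma) <= 1/k^2 = 1/5^2 = 1/25

1/25


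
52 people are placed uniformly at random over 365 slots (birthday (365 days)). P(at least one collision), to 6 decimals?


P(all different) = prod((365-i)/365 for i=0..51) = 0.021995
P(at least one match) = 1 - 0.021995 = 0.978005

0.978005


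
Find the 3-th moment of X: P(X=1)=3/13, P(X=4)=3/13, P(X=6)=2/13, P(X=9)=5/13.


E[X^3] = sum(x^3 * P(x))
= 1*3/13 + 64*3/13 + 216*2/13 + 729*5/13
= 4272/13

4272/13


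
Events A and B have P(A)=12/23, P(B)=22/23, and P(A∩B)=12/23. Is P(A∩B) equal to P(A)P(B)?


P(A)*P(B) = 12/23*22/23 = 264/529
P(A∩B) = 12/23 != 264/529, so not independent

No, A and B are not independent


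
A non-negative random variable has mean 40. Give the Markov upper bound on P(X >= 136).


Markov: P(X >= a) <= E[X]/a
P(X >= 136) <= 40/136 = 5/17

5/17


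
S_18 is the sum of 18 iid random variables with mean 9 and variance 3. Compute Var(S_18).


By independence, Var(S_n) = n*Var(X_1) = 18*3 = 54

54


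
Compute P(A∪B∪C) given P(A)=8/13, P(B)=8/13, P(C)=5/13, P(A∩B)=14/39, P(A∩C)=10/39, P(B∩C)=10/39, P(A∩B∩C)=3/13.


P(A∪B∪C) = P(A)+P(B)+P(C) - P(AB)-P(AC)-P(BC) + P(ABC)
= 8/13+8/13+5/13 - 14/39-10/39-10/39 + 3/13
= 38/39

38/39


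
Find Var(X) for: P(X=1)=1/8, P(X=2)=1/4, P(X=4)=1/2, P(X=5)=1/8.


E[X] = 13/4, E[X^2] = 49/4
Var(X) = E[X^2] - (E[X])^2 = 49/4 - (13/4)^2 = 27/16

27/16


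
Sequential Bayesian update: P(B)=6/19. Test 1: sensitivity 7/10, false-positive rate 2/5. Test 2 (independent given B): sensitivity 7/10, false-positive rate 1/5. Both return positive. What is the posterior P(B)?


After test 1: P(+) = 7/10*6/19 + 2/5*13/19 = 47/95
P(B|+) = (21/95)/(47/95) = 21/47
After test 2 (use post1 as new prior): P(+) = 7/10*21/47 + 1/5*26/47 = 199/470
P(B|+,+) = (147/470)/(199/470) = 147/199

147/199


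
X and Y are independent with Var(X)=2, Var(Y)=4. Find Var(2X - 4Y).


Independence => Cov(X,Y)=0
Var(2X - 4Y) = 2^2*Var(X) + (-4)^2*Var(Y)
= 4*2 + 16*4 = 72

72


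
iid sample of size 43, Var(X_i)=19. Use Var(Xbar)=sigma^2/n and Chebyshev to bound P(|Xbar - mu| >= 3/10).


Var(Xbar) = Var(X)/n = 19/43
Chebyshev: P(|Xbar-mu| >= 3/10) <= Var(Xbar)/(3/10)^2 = (19/43)/(9/100) = 1900/387
Bound exceeds 1, so trivial bound: 1

1


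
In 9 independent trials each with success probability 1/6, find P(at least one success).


P(at least one) = 1 - P(none)
P(none) = (1 - 1/6)^9 = (5/6)^9 = 1953125/10077696
P(at least one) = 1 - 1953125/10077696 = 8124571/10077696

8124571/10077696


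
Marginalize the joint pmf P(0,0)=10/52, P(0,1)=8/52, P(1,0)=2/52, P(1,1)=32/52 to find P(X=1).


P(X=1) = P(1,0)+P(1,1) = 2/52 + 32/52 = 34/52 = 17/26

17/26


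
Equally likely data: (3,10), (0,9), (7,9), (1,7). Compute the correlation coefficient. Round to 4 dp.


Cov(X,Y) = 0.9375, Var(X) = 7.1875, Var(Y) = 1.1875
rho = Cov/(sqrt(VarX)*sqrt(VarY)) = 0.3209

0.3209


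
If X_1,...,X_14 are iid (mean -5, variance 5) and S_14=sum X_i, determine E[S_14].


E[S_n] = n*E[X_1] = 14*-5 = -70

-70


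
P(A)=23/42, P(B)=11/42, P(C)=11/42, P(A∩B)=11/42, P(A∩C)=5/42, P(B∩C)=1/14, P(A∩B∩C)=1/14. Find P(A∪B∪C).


P(A∪B∪C) = P(A)+P(B)+P(C) - P(AB)-P(AC)-P(BC) + P(ABC)
= 23/42+11/42+11/42 - 11/42-5/42-1/14 + 1/14
= 29/42

29/42


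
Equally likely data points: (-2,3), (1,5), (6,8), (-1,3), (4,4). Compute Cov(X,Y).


E[X]=8/5, E[Y]=23/5, E[XY]=12
Cov(X,Y) = E[XY] - E[X]E[Y] = 12 - 8/5*23/5 = 116/25

116/25


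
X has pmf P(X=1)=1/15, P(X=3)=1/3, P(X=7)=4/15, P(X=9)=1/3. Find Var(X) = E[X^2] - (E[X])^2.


E[X] = 89/15, E[X^2] = 647/15
Var(X) = E[X^2] - (E[X])^2 = 647/15 - (89/15)^2 = 1784/225

1784/225


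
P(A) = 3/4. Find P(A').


P(A') = 1 - P(A) = 1 - 3/4 = 1/4

1/4


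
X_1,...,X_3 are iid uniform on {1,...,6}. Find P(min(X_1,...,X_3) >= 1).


P(min >= 1) = P(all X_i >= 1) = (P(X_1 >= 1))^3
= (6/6)^3 = 1^3 = 1

1


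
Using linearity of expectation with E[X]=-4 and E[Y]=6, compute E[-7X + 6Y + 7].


E[-7X + 6Y + 7] = -7*E[X] + 6*E[Y] + 7
= (-7)*(-4) + (6)*(6) + (7)
= 28 + 36 + 7 = 71

71


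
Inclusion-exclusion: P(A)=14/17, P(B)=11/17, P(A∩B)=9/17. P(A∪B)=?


P(A∪B) = P(A) + P(B) - P(A∩B)
= 14/17 + 11/17 - 9/17 = 16/17

16/17


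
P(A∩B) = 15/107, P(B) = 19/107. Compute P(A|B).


P(A|B) = P(A∩B)/P(B) = (15/107)/(19/107) = 15/19

15/19


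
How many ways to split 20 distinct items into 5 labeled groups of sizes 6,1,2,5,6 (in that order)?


20! = 2432902008176640000
Denominator: 6!=720 * 1!=1 * 2!=2 * 5!=120 * 6!=720
Coefficient = 2432902008176640000 / 124416000 = 19554575040

19554575040


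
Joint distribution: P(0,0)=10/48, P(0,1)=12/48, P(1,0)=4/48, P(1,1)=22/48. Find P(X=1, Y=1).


Read from table: P(X=1, Y=1) = 22/48 = 11/24

11/24


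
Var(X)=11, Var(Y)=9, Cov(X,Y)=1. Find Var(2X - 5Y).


Var(2X - 5Y) = 2^2*Var(X) + (-5)^2*Var(Y) + 2*2*(-5)*Cov(X,Y)
= 4*11 + 25*9 - 20*1
= 44 + 225 - 20 = 249

249


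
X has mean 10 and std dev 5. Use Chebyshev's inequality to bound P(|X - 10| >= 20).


k = 20/5 = 4
Chebyshev: P(|X-mu| >= k*sigma) <= 1/k^2 = 1/4^2 = 1/16

1/16


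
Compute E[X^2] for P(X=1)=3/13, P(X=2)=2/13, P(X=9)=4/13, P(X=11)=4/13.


E[X^2] = sum(g(x)*P(x))
= 1*3/13 + 4*2/13 + 81*4/13 + 121*4/13
= 63

63


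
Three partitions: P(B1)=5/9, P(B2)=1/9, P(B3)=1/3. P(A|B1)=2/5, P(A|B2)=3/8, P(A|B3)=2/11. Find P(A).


P(A) = P(A|B1)P(B1) + P(A|B2)P(B2) + P(A|B3)P(B3)
= 2/5*5/9 + 3/8*1/9 + 2/11*1/3
= 2/9 + 1/24 + 2/33 = 257/792

257/792


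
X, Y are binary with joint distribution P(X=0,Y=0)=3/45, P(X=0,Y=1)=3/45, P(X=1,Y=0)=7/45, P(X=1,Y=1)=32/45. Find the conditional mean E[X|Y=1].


P(Y=1) = 35/45
E[X|Y=1] = (0*3 + 1*32)/35 = 32/35

32/35


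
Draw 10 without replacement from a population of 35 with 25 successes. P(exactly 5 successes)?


P(X=5) = C(25,5)*C(10,5) / C(35,10)
= 53130*252 / 183579396
= 13388760/183579396 = 14490/198679

14490/198679


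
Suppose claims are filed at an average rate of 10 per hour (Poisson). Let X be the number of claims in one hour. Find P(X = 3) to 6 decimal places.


P(X=3) = e^(-10) * 10^3 / 3!
≈ 0.00004539992976 * 1000 / 6
≈ 0.007567

0.007567


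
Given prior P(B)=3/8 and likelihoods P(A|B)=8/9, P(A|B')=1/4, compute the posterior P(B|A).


P(A) = P(A|B)P(B) + P(A|B')P(B') = 8/9*3/8 + 1/4*5/8 = 47/96
P(B|A) = P(A|B)P(B)/P(A) = (1/3)/(47/96) = 32/47

32/47


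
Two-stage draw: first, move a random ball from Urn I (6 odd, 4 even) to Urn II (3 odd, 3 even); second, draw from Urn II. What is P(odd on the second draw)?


P(transfer odd) = 6/10 = 3/5; P(transfer even) = 2/5
If odd transferred: Urn II has 4 odd of 7, so P(odd|odd moved) = 4/7
If even transferred: Urn II has 3 odd of 7, so P(odd|even moved) = 3/7
By total probability: P(odd) = 3/5*4/7 + 2/5*3/7 = 18/35

18/35


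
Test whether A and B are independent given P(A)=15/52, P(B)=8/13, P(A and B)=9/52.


P(A)*P(B) = 15/52*8/13 = 30/169
P(A∩B) = 9/52 != 30/169, so not independent

No, A and B are not independent


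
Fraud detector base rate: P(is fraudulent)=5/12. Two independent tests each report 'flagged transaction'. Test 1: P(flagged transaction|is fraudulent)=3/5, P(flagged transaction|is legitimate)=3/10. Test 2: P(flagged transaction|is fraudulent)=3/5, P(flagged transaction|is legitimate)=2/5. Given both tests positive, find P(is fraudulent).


After test 1: P(+) = 3/5*5/12 + 3/10*7/12 = 17/40
P(B|+) = (1/4)/(17/40) = 10/17
After test 2 (use post1 as new prior): P(+) = 3/5*10/17 + 2/5*7/17 = 44/85
P(B|+,+) = (6/17)/(44/85) = 15/22

15/22


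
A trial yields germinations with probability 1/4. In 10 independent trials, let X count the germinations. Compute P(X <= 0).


P(X<=0) = P(X=0)
= 59049/1048576
= 59049/1048576

59049/1048576


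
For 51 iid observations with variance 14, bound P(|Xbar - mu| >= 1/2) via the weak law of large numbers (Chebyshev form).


Var(Xbar) = Var(X)/n = 14/51
Chebyshev: P(|Xbar-mu| >= 1/2) <= Var(Xbar)/(1/2)^2 = (14/51)/(1/4) = 56/51
Bound exceeds 1, so trivial bound: 1

1


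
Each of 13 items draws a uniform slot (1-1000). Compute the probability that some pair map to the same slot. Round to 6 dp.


P(all different) = prod((1000-i)/1000 for i=0..12) = 0.924662
P(at least one match) = 1 - 0.924662 = 0.075338

0.075338


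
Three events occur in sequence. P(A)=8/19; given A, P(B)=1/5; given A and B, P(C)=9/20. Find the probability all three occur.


P(A∩B∩C) = P(A) * P(B|A) * P(C|A∩B)
= 8/19 * 1/5 * 9/20
= 8/95 * 9/20 = 18/475

18/475


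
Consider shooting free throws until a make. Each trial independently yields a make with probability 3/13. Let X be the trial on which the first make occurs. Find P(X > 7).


P(X > 7) = P(first 7 trials all fail) = (1-p)^7 = (10/13)^7 = 10000000/62748517

10000000/62748517


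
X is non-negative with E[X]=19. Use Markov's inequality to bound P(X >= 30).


Markov: P(X >= a) <= E[X]/a
P(X >= 30) <= 19/30

19/30


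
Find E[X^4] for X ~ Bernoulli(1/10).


For Bernoulli: X in {0,1}
E[X^4] = 0^4*(1-1/10) + 1^4*1/10 = 1/10

1/10


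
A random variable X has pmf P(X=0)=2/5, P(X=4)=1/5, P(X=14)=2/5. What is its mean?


E[X] = sum(x * P(x))
= 0*2/5 + 4*1/5 + 14*2/5
= 32/5

32/5


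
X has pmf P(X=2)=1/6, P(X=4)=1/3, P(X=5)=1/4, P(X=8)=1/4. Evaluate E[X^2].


E[X^2] = sum(x^2 * P(x))
= 4*1/6 + 16*1/3 + 25*1/4 + 64*1/4
= 113/4

113/4


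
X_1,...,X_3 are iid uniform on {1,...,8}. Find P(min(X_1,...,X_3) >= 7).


P(min >= 7) = P(all X_i >= 7) = (P(X_1 >= 7))^3
= (2/8)^3 = (1/4)^3 = 1/64

1/64


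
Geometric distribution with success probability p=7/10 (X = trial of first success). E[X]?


For geometric (trials until first success), E[X] = 1/p = 1/(7/10) = 10/7

10/7


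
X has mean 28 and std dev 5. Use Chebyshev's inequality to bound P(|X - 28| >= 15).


k = 15/5 = 3
Chebyshev: P(|X-mu| >= k*sigma) <= 1/k^2 = 1/3^2 = 1/9

1/9


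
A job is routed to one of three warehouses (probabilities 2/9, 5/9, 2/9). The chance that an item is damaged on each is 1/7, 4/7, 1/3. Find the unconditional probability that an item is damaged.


P(A) = P(A|B1)P(B1) + P(A|B2)P(B2) + P(A|B3)P(B3)
= 1/7*2/9 + 4/7*5/9 + 1/3*2/9
= 2/63 + 20/63 + 2/27 = 80/189

80/189


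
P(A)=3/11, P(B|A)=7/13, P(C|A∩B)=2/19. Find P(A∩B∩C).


P(A∩B∩C) = P(A) * P(B|A) * P(C|A∩B)
= 3/11 * 7/13 * 2/19
= 21/143 * 2/19 = 42/2717

42/2717


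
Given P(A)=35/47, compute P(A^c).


P(A') = 1 - P(A) = 1 - 35/47 = 12/47

12/47


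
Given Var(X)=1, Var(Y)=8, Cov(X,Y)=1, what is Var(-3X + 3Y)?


Var(-3X + 3Y) = (-3)^2*Var(X) + 3^2*Var(Y) + 2*(-3)*3*Cov(X,Y)
= 9*1 + 9*8 - 18*1
= 9 + 72 - 18 = 63

63


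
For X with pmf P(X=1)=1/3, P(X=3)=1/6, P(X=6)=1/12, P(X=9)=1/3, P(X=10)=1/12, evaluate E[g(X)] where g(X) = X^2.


E[X^2] = sum(g(x)*P(x))
= 1*1/3 + 9*1/6 + 36*1/12 + 81*1/3 + 100*1/12
= 241/6

241/6


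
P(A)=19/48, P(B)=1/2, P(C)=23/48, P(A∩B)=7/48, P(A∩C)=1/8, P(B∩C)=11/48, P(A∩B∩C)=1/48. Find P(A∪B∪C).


P(A∪B∪C) = P(A)+P(B)+P(C) - P(AB)-P(AC)-P(BC) + P(ABC)
= 19/48+1/2+23/48 - 7/48-1/8-11/48 + 1/48
= 43/48

43/48


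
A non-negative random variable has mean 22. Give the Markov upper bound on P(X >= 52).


Markov: P(X >= a) <= E[X]/a
P(X >= 52) <= 22/52 = 11/26

11/26


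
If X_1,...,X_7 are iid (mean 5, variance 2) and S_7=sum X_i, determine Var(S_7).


By independence, Var(S_n) = n*Var(X_1) = 7*2 = 14

14


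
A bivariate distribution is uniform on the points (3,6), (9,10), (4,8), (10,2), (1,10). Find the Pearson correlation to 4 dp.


Cov(X,Y) = -4.8800, Var(X) = 12.2400, Var(Y) = 8.9600
rho = Cov/(sqrt(VarX)*sqrt(VarY)) = -0.4660

-0.4660


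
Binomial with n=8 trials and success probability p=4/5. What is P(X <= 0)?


P(X<=0) = P(X=0)
= 1/390625
= 1/390625

1/390625


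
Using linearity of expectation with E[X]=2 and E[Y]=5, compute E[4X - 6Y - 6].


E[4X - 6Y - 6] = 4*E[X] - 6*E[Y] - 6
= (4)*(2) + (-6)*(5) + (-6)
= 8 - 30 - 6 = -28

-28


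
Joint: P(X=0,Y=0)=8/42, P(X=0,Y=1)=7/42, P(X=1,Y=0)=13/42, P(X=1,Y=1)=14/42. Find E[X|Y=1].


P(Y=1) = 21/42
E[X|Y=1] = (0*7 + 1*14)/21 = 14/21 = 2/3

2/3


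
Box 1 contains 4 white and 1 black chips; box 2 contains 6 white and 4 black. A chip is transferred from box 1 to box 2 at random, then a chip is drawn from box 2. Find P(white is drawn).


P(transfer white) = 4/5; P(transfer black) = 1/5
If white transferred: Urn II has 7 white of 11, so P(white|white moved) = 7/11
If black transferred: Urn II has 6 white of 11, so P(white|black moved) = 6/11
By total probability: P(white) = 4/5*7/11 + 1/5*6/11 = 34/55

34/55


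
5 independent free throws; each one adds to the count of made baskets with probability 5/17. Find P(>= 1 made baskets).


P(at least one) = 1 - P(none)
P(none) = (1 - 5/17)^5 = (12/17)^5 = 248832/1419857
P(at least one) = 1 - 248832/1419857 = 1171025/1419857

1171025/1419857


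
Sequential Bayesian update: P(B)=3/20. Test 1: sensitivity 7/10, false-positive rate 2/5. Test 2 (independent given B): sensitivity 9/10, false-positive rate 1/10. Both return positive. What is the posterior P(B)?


After test 1: P(+) = 7/10*3/20 + 2/5*17/20 = 89/200
P(B|+) = (21/200)/(89/200) = 21/89
After test 2 (use post1 as new prior): P(+) = 9/10*21/89 + 1/10*68/89 = 257/890
P(B|+,+) = (189/890)/(257/890) = 189/257

189/257


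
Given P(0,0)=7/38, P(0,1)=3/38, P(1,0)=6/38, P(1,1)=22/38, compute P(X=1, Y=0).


Read from table: P(X=1, Y=0) = 6/38 = 3/19

3/19


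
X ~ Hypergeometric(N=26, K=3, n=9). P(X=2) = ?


P(X=2) = C(3,2)*C(23,7) / C(26,9)
= 3*245157 / 3124550
= 735471/3124550 = 153/650

153/650


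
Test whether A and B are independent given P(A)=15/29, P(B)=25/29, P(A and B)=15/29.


P(A)*P(B) = 15/29*25/29 = 375/841
P(A∩B) = 15/29 != 375/841, so not independent

No, A and B are not independent


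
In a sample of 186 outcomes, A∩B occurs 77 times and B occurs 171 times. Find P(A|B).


P(A|B) = P(A∩B)/P(B) = (77/186)/(171/186) = 77/171

77/171


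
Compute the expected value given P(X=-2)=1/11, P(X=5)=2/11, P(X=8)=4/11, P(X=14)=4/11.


E[X] = sum(x * P(x))
= -2*1/11 + 5*2/11 + 8*4/11 + 14*4/11
= 96/11

96/11


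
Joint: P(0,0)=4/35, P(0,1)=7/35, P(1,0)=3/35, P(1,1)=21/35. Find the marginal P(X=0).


P(X=0) = P(0,0)+P(0,1) = 4/35 + 7/35 = 11/35

11/35


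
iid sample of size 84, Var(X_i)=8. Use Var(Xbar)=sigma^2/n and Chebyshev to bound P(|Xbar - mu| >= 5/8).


Var(Xbar) = Var(X)/n = 8/84
Chebyshev: P(|Xbar-mu| >= 5/8) <= Var(Xbar)/(5/8)^2 = (2/21)/(25/64) = 128/525

128/525


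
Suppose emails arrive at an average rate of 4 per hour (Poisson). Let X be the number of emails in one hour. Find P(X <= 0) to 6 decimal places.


P(X<=0) = e^(-4)*4^0/0!
≈ 0.0183156389
≈ 0.018316

0.018316


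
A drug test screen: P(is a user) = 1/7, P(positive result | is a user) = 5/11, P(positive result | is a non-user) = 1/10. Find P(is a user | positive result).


P(A) = P(A|B)P(B) + P(A|B')P(B') = 5/11*1/7 + 1/10*6/7 = 58/385
P(B|A) = P(A|B)P(B)/P(A) = (5/77)/(58/385) = 25/58

25/58


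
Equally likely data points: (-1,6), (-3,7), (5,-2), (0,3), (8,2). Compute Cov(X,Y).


E[X]=9/5, E[Y]=16/5, E[XY]=-21/5
Cov(X,Y) = E[XY] - E[X]E[Y] = -21/5 - 9/5*16/5 = -249/25

-249/25


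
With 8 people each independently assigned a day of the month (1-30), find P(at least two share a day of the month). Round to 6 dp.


P(all different) = prod((30-i)/30 for i=0..7) = 0.359686
P(at least one match) = 1 - 0.359686 = 0.640314

0.640314


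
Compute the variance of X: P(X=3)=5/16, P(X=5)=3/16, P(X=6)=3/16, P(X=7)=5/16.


E[X] = 83/16, E[X^2] = 473/16
Var(X) = E[X^2] - (E[X])^2 = 473/16 - (83/16)^2 = 679/256

679/256


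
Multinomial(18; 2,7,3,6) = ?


18! = 6402373705728000
Denominator: 2!=2 * 7!=5040 * 3!=6 * 6!=720
Coefficient = 6402373705728000 / 43545600 = 147026880

147026880


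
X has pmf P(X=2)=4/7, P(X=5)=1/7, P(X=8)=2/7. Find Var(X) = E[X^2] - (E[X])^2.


E[X] = 29/7, E[X^2] = 169/7
Var(X) = E[X^2] - (E[X])^2 = 169/7 - (29/7)^2 = 342/49

342/49


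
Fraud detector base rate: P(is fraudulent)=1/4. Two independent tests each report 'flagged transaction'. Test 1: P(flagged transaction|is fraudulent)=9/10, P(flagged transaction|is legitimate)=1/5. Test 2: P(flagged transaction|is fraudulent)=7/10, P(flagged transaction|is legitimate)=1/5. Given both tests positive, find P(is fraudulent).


After test 1: P(+) = 9/10*1/4 + 1/5*3/4 = 3/8
P(B|+) = (9/40)/(3/8) = 3/5
After test 2 (use post1 as new prior): P(+) = 7/10*3/5 + 1/5*2/5 = 1/2
P(B|+,+) = (21/50)/(1/2) = 21/25

21/25


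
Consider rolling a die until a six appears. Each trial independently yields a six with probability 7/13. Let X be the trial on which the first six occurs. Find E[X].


For geometric (trials until first success), E[X] = 1/p = 1/(7/13) = 13/7

13/7


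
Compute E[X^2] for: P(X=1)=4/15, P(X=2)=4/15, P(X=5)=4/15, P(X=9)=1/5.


E[X^2] = sum(x^2 * P(x))
= 1*4/15 + 4*4/15 + 25*4/15 + 81*1/5
= 121/5

121/5


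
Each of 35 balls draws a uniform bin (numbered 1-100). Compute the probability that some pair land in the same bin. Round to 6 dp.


P(all different) = prod((100-i)/100 for i=0..34) = 0.001132
P(at least one match) = 1 - 0.001132 = 0.998868

0.998868


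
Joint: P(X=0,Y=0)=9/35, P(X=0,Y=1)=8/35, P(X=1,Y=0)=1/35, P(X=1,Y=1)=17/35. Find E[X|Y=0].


P(Y=0) = 10/35
E[X|Y=0] = (0*9 + 1*1)/10 = 1/10

1/10


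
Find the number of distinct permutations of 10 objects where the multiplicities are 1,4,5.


10! = 3628800
Denominator: 1!=1 * 4!=24 * 5!=120
Coefficient = 3628800 / 2880 = 1260

1260


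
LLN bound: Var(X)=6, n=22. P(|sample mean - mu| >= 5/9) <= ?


Var(Xbar) = Var(X)/n = 6/22
Chebyshev: P(|Xbar-mu| >= 5/9) <= Var(Xbar)/(5/9)^2 = (3/11)/(25/81) = 243/275

243/275


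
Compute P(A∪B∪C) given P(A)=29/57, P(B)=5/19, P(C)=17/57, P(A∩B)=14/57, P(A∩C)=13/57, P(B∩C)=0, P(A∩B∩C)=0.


P(A∪B∪C) = P(A)+P(B)+P(C) - P(AB)-P(AC)-P(BC) + P(ABC)
= 29/57+5/19+17/57 - 14/57-13/57-0 + 0
= 34/57

34/57


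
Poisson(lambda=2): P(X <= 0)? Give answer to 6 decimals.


P(X<=0) = e^(-2)*2^0/0!
≈ 0.1353352832
≈ 0.135335

0.135335


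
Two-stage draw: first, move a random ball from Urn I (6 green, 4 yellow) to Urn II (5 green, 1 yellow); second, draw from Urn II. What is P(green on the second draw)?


P(transfer green) = 6/10 = 3/5; P(transfer yellow) = 2/5
If green transferred: Urn II has 6 green of 7, so P(green|green moved) = 6/7
If yellow transferred: Urn II has 5 green of 7, so P(green|yellow moved) = 5/7
By total probability: P(green) = 3/5*6/7 + 2/5*5/7 = 4/5

4/5


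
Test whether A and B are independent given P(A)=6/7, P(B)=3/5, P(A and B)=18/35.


P(A)*P(B) = 6/7*3/5 = 18/35
P(A∩B) = 18/35, which equals P(A)P(B), so independent

Yes, A and B are independent


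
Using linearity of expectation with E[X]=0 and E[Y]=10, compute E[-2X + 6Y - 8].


E[-2X + 6Y - 8] = -2*E[X] + 6*E[Y] - 8
= (-2)*(0) + (6)*(10) + (-8)
= 0 + 60 - 8 = 52

52


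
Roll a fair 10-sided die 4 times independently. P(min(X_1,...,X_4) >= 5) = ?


P(min >= 5) = P(all X_i >= 5) = (P(X_1 >= 5))^4
= (6/10)^4 = (3/5)^4 = 81/625

81/625


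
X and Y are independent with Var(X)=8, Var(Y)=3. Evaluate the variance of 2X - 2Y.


Independence => Cov(X,Y)=0
Var(2X - 2Y) = 2^2*Var(X) + (-2)^2*Var(Y)
= 4*8 + 4*3 = 44

44


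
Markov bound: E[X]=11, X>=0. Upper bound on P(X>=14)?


Markov: P(X >= a) <= E[X]/a
P(X >= 14) <= 11/14

11/14


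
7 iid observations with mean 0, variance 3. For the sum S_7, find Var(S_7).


By independence, Var(S_n) = n*Var(X_1) = 7*3 = 21

21


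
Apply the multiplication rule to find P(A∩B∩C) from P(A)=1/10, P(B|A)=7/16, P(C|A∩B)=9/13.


P(A∩B∩C) = P(A) * P(B|A) * P(C|A∩B)
= 1/10 * 7/16 * 9/13
= 7/160 * 9/13 = 63/2080

63/2080


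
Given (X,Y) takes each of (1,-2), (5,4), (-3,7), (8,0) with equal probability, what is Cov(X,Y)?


E[X]=11/4, E[Y]=9/4, E[XY]=-3/4
Cov(X,Y) = E[XY] - E[X]E[Y] = -3/4 - 11/4*9/4 = -111/16

-111/16


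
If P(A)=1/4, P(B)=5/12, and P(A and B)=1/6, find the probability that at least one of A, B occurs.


P(A∪B) = P(A) + P(B) - P(A∩B)
= 1/4 + 5/12 - 1/6 = 1/2

1/2


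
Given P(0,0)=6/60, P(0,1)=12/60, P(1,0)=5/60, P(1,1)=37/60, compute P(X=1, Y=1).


Read from table: P(X=1, Y=1) = 37/60

37/60


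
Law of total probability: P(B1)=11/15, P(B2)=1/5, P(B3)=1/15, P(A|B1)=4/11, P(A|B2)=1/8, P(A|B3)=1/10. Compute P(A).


P(A) = P(A|B1)P(B1) + P(A|B2)P(B2) + P(A|B3)P(B3)
= 4/11*11/15 + 1/8*1/5 + 1/10*1/15
= 4/15 + 1/40 + 1/150 = 179/600

179/600


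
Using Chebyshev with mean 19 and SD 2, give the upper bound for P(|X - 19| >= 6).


k = 6/2 = 3
Chebyshev: P(|X-mu| >= k*sigma) <= 1/k^2 = 1/3^2 = 1/9

1/9


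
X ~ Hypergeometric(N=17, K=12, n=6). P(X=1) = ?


P(X=1) = C(12,1)*C(5,5) / C(17,6)
= 12*1 / 12376
= 12/12376 = 3/3094

3/3094


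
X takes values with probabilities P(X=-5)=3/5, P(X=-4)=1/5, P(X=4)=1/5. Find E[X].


E[X] = sum(x * P(x))
= -5*3/5 - 4*1/5 + 4*1/5
= -3

-3


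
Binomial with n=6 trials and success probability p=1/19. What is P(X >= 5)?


P(X>=5) = P(X=5) + P(X=6)
= 108/47045881 + 1/47045881
= 109/47045881

109/47045881


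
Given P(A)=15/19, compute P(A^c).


P(A') = 1 - P(A) = 1 - 15/19 = 4/19

4/19


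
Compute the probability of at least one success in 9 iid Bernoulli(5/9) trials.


P(at least one) = 1 - P(none)
P(none) = (1 - 5/9)^9 = (4/9)^9 = 262144/387420489
P(at least one) = 1 - 262144/387420489 = 387158345/387420489

387158345/387420489


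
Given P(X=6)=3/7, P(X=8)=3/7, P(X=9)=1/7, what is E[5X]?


E[5X] = sum(g(x)*P(x))
= 30*3/7 + 40*3/7 + 45*1/7
= 255/7

255/7


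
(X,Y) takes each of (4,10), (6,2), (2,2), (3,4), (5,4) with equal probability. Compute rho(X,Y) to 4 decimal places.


Cov(X,Y) = 0.0000, Var(X) = 2.0000, Var(Y) = 8.6400
rho = Cov/(sqrt(VarX)*sqrt(VarY)) = 0.0000

0.0000


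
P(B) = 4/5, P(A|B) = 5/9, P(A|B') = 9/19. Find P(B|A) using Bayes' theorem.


P(A) = P(A|B)P(B) + P(A|B')P(B') = 5/9*4/5 + 9/19*1/5 = 461/855
P(B|A) = P(A|B)P(B)/P(A) = (4/9)/(461/855) = 380/461

380/461


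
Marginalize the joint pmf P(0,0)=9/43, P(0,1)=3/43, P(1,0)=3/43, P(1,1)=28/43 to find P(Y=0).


P(Y=0) = P(0,0)+P(1,0) = 9/43 + 3/43 = 12/43

12/43


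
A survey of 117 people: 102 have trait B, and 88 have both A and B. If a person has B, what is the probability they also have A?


P(A|B) = P(A∩B)/P(B) = (88/117)/(102/117) = 88/102 = 44/51

44/51


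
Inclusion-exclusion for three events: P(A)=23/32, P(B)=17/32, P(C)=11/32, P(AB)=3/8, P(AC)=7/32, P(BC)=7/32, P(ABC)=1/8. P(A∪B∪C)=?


P(A∪B∪C) = P(A)+P(B)+P(C) - P(AB)-P(AC)-P(BC) + P(ABC)
= 23/32+17/32+11/32 - 3/8-7/32-7/32 + 1/8
= 29/32

29/32


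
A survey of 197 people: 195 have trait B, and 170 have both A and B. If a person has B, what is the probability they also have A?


P(A|B) = P(A∩B)/P(B) = (170/197)/(195/197) = 170/195 = 34/39

34/39


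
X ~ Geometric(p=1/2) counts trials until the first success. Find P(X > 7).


P(X > 7) = P(first 7 trials all fail) = (1-p)^7 = (1/2)^7 = 1/128

1/128


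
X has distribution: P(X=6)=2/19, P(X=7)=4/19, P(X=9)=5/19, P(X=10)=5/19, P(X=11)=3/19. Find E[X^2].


E[X^2] = sum(g(x)*P(x))
= 36*2/19 + 49*4/19 + 81*5/19 + 100*5/19 + 121*3/19
= 1536/19

1536/19


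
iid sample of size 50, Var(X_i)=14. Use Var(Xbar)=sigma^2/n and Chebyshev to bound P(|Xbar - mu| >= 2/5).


Var(Xbar) = Var(X)/n = 14/50
Chebyshev: P(|Xbar-mu| >= 2/5) <= Var(Xbar)/(2/5)^2 = (7/25)/(4/25) = 7/4
Bound exceeds 1, so trivial bound: 1

1


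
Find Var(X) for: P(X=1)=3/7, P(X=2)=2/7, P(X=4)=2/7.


E[X] = 15/7, E[X^2] = 43/7
Var(X) = E[X^2] - (E[X])^2 = 43/7 - (15/7)^2 = 76/49

76/49


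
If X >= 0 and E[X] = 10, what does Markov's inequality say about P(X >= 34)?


Markov: P(X >= a) <= E[X]/a
P(X >= 34) <= 10/34 = 5/17

5/17


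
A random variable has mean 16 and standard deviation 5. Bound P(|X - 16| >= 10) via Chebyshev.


k = 10/5 = 2
Chebyshev: P(|X-mu| >= k*sigma) <= 1/k^2 = 1/2^2 = 1/4

1/4


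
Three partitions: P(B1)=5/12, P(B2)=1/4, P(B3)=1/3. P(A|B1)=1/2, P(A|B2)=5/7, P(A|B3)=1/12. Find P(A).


P(A) = P(A|B1)P(B1) + P(A|B2)P(B2) + P(A|B3)P(B3)
= 1/2*5/12 + 5/7*1/4 + 1/12*1/3
= 5/24 + 5/28 + 1/36 = 209/504

209/504


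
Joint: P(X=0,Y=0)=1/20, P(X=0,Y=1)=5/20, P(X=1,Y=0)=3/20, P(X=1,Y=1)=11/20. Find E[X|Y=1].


P(Y=1) = 16/20
E[X|Y=1] = (0*5 + 1*11)/16 = 11/16

11/16


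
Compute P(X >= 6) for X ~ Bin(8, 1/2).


P(X>=6) = P(X=6) + P(X=7) + P(X=8)
= 7/64 + 1/32 + 1/256
= 37/256

37/256


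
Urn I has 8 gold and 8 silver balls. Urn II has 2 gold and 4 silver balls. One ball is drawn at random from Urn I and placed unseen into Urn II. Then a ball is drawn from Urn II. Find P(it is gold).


P(transfer gold) = 8/16 = 1/2; P(transfer silver) = 1/2
If gold transferred: Urn II has 3 gold of 7, so P(gold|gold moved) = 3/7
If silver transferred: Urn II has 2 gold of 7, so P(gold|silver moved) = 2/7
By total probability: P(gold) = 1/2*3/7 + 1/2*2/7 = 5/14

5/14


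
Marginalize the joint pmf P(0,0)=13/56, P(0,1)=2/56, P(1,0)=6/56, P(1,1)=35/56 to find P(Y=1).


P(Y=1) = P(0,1)+P(1,1) = 2/56 + 35/56 = 37/56

37/56


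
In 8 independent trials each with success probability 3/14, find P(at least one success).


P(at least one) = 1 - P(none)
P(none) = (1 - 3/14)^8 = (11/14)^8 = 214358881/1475789056
P(at least one) = 1 - 214358881/1475789056 = 1261430175/1475789056

1261430175/1475789056


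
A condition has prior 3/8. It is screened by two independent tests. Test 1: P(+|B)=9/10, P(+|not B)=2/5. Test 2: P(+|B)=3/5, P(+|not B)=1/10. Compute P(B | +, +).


After test 1: P(+) = 9/10*3/8 + 2/5*5/8 = 47/80
P(B|+) = (27/80)/(47/80) = 27/47
After test 2 (use post1 as new prior): P(+) = 3/5*27/47 + 1/10*20/47 = 91/235
P(B|+,+) = (81/235)/(91/235) = 81/91

81/91


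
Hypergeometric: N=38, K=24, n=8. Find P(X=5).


P(X=5) = C(24,5)*C(14,3) / C(38,8)
= 42504*364 / 48903492
= 15471456/48903492 = 117208/370481

117208/370481


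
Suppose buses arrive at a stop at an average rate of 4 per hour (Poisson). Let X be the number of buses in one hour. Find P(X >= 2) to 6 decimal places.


P(X>=2) = 1 - P(X<=1) = 1 - (e^(-4)*4^0/0! + e^(-4)*4^1/1!)
≈ 1 - (0.0183156389 + 0.0732625556)
= 1 - 0.0915781945 = 0.9084218055
≈ 0.908422

0.908422


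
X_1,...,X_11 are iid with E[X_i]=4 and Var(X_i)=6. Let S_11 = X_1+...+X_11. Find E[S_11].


E[S_n] = n*E[X_1] = 11*4 = 44

44


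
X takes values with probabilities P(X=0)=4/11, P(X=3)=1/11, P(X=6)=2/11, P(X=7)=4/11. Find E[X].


E[X] = sum(x * P(x))
= 0*4/11 + 3*1/11 + 6*2/11 + 7*4/11
= 43/11

43/11


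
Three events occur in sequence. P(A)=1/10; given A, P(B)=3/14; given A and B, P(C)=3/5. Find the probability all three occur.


P(A∩B∩C) = P(A) * P(B|A) * P(C|A∩B)
= 1/10 * 3/14 * 3/5
= 3/140 * 3/5 = 9/700

9/700


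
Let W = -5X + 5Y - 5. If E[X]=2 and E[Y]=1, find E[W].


E[-5X + 5Y - 5] = -5*E[X] + 5*E[Y] - 5
= (-5)*(2) + (5)*(1) + (-5)
= -10 + 5 - 5 = -10

-10


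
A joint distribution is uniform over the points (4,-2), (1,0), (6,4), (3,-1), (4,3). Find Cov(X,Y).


E[X]=18/5, E[Y]=4/5, E[XY]=5
Cov(X,Y) = E[XY] - E[X]E[Y] = 5 - 18/5*4/5 = 53/25

53/25


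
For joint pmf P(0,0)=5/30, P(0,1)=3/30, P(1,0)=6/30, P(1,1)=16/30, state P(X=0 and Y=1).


Read from table: P(X=0, Y=1) = 3/30 = 1/10

1/10


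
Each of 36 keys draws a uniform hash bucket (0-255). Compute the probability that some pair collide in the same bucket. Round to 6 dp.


P(all different) = prod((256-i)/256 for i=0..35) = 0.075524
P(at least one match) = 1 - 0.075524 = 0.924476

0.924476


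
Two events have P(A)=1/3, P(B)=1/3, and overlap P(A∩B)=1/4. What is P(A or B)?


P(A∪B) = P(A) + P(B) - P(A∩B)
= 1/3 + 1/3 - 1/4 = 5/12

5/12


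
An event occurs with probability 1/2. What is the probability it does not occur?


P(A') = 1 - P(A) = 1 - 1/2 = 1/2

1/2


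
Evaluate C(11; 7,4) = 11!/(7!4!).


11! = 39916800
Denominator: 7!=5040 * 4!=24
Coefficient = 39916800 / 120960 = 330

330


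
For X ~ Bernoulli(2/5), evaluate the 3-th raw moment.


For Bernoulli: X in {0,1}
E[X^3] = 0^3*(1-2/5) + 1^3*2/5 = 2/5

2/5


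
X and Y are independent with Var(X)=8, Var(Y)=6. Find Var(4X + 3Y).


Independence => Cov(X,Y)=0
Var(4X + 3Y) = 4^2*Var(X) + 3^2*Var(Y)
= 16*8 + 9*6 = 182

182


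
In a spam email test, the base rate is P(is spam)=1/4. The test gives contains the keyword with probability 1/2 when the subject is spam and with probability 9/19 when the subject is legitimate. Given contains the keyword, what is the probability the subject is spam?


P(A) = P(A|B)P(B) + P(A|B')P(B') = 1/2*1/4 + 9/19*3/4 = 73/152
P(B|A) = P(A|B)P(B)/P(A) = (1/8)/(73/152) = 19/73

19/73


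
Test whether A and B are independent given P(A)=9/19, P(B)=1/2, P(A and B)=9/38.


P(A)*P(B) = 9/19*1/2 = 9/38
P(A∩B) = 9/38, which equals P(A)P(B), so independent

Yes, A and B are independent


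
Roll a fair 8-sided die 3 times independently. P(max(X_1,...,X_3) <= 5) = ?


P(max <= 5) = P(all X_i <= 5) = (P(X_1 <= 5))^3
= (5/8)^3 = 125/512

125/512


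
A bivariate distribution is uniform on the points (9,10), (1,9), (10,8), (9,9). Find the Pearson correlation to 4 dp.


Cov(X,Y) = -0.2500, Var(X) = 13.1875, Var(Y) = 0.5000
rho = Cov/(sqrt(VarX)*sqrt(VarY)) = -0.0974

-0.0974


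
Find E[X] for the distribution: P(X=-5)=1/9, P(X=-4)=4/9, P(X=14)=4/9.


E[X] = sum(x * P(x))
= -5*1/9 - 4*4/9 + 14*4/9
= 35/9

35/9


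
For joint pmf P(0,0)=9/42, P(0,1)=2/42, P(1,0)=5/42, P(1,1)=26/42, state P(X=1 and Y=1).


Read from table: P(X=1, Y=1) = 26/42 = 13/21

13/21


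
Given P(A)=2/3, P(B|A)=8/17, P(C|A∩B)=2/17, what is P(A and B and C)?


P(A∩B∩C) = P(A) * P(B|A) * P(C|A∩B)
= 2/3 * 8/17 * 2/17
= 16/51 * 2/17 = 32/867

32/867


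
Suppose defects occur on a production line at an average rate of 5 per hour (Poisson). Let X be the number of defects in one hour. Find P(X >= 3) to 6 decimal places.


P(X>=3) = 1 - P(X<=2) = 1 - (e^(-5)*5^0/0! + e^(-5)*5^1/1! + e^(-5)*5^2/2!)
≈ 1 - (0.0067379470 + 0.0336897350 + 0.0842243375)
= 1 - 0.1246520195 = 0.8753479805
≈ 0.875348

0.875348


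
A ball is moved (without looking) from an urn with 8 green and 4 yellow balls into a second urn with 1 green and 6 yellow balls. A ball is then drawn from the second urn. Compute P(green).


P(transfer green) = 8/12 = 2/3; P(transfer yellow) = 1/3
If green transferred: Urn II has 2 green of 8, so P(green|green moved) = 1/4
If yellow transferred: Urn II has 1 green of 8, so P(green|yellow moved) = 1/8
By total probability: P(green) = 2/3*1/4 + 1/3*1/8 = 5/24

5/24


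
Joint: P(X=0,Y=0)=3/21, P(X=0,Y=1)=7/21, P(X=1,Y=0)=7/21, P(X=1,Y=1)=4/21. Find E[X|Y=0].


P(Y=0) = 10/21
E[X|Y=0] = (0*3 + 1*7)/10 = 7/10

7/10


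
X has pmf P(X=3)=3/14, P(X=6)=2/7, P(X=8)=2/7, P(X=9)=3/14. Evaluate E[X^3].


E[X^3] = sum(x^3 * P(x))
= 27*3/14 + 216*2/7 + 512*2/7 + 729*3/14
= 370

370


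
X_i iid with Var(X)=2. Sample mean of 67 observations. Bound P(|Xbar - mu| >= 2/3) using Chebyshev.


Var(Xbar) = Var(X)/n = 2/67
Chebyshev: P(|Xbar-mu| >= 2/3) <= Var(Xbar)/(2/3)^2 = (2/67)/(4/9) = 9/134

9/134


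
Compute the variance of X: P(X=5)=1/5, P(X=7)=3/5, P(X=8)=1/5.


E[X] = 34/5, E[X^2] = 236/5
Var(X) = E[X^2] - (E[X])^2 = 236/5 - (34/5)^2 = 24/25

24/25


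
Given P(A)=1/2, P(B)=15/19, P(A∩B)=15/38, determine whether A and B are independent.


P(A)*P(B) = 1/2*15/19 = 15/38
P(A∩B) = 15/38, which equals P(A)P(B), so independent

Yes, A and B are independent


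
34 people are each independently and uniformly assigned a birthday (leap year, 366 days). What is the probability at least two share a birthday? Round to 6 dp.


P(all different) = prod((366-i)/366 for i=0..33) = 0.205601
P(at least one match) = 1 - 0.205601 = 0.794399

0.794399


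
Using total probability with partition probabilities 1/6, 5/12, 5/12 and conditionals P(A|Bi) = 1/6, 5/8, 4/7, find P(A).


P(A) = P(A|B1)P(B1) + P(A|B2)P(B2) + P(A|B3)P(B3)
= 1/6*1/6 + 5/8*5/12 + 4/7*5/12
= 1/36 + 25/96 + 5/21 = 1061/2016

1061/2016


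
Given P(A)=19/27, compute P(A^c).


P(A') = 1 - P(A) = 1 - 19/27 = 8/27

8/27


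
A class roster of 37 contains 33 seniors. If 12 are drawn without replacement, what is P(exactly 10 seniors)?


P(X=10) = C(33,10)*C(4,2) / C(37,12)
= 92561040*6 / 1852482996
= 555366240/1852482996 = 1320/4403

1320/4403


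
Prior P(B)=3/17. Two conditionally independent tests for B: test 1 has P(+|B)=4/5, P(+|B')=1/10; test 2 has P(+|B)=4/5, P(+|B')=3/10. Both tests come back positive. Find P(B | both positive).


After test 1: P(+) = 4/5*3/17 + 1/10*14/17 = 19/85
P(B|+) = (12/85)/(19/85) = 12/19
After test 2 (use post1 as new prior): P(+) = 4/5*12/19 + 3/10*7/19 = 117/190
P(B|+,+) = (48/95)/(117/190) = 32/39

32/39


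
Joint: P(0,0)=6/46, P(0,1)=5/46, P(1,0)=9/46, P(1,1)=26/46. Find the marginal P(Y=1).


P(Y=1) = P(0,1)+P(1,1) = 5/46 + 26/46 = 31/46

31/46


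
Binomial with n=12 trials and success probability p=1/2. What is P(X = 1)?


P(X=1) = C(12,1) * p^1 * (1-p)^11
= 12 * 1/2 * 1/2048
= 3/1024

3/1024


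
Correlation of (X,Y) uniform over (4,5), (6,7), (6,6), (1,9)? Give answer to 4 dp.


Cov(X,Y) = -1.9375, Var(X) = 4.1875, Var(Y) = 2.1875
rho = Cov/(sqrt(VarX)*sqrt(VarY)) = -0.6402

-0.6402


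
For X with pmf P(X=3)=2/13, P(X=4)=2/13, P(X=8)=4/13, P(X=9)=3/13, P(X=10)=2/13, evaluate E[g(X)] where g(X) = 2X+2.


E[2X+2] = sum(g(x)*P(x))
= 8*2/13 + 10*2/13 + 18*4/13 + 20*3/13 + 22*2/13
= 212/13

212/13
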